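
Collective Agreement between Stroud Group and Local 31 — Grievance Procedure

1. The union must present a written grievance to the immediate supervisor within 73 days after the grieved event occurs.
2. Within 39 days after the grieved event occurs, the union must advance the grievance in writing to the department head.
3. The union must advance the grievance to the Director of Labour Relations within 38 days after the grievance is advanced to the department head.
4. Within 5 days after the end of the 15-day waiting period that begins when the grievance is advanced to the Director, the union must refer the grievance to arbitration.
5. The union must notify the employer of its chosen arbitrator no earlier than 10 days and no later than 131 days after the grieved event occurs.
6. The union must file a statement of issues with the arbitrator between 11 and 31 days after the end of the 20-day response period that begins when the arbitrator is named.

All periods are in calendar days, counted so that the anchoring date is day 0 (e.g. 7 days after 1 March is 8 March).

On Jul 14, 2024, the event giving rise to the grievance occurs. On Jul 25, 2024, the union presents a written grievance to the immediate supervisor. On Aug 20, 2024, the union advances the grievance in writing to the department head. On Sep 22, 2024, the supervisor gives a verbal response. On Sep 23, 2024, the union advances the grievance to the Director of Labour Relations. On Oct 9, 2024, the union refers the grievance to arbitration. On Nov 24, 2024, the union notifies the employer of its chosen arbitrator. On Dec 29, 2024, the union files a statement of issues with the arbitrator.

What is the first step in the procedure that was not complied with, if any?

Step 5

Step 1: 73 days after Jul 14, 2024 (when the grieved event occurs) is Sep 25, 2024; completed Jul 25, 2024, before the deadline.
Step 2: 39 days after Jul 14, 2024 (when the grieved event occurs) is Aug 22, 2024; completed Aug 20, 2024, before the deadline.
Step 3: 38 days after Aug 20, 2024 (when the grievance is advanced to the department head) is Sep 27, 2024; Sep 23, 2024 is within that limit.
Step 4: 5 days after Oct 8, 2024 (end of the 15-day waiting period, which began when the grievance is advanced to the Director on Sep 23, 2024) is Oct 13, 2024; Oct 9, 2024 is within that limit.
Step 5: the window is 10–131 days after Jul 14, 2024 (when the grieved event occurs), so Jul 24, 2024 through Nov 22, 2024; Nov 24, 2024 is 2 days past the end of the window.
The procedure was therefore not followed at step 5.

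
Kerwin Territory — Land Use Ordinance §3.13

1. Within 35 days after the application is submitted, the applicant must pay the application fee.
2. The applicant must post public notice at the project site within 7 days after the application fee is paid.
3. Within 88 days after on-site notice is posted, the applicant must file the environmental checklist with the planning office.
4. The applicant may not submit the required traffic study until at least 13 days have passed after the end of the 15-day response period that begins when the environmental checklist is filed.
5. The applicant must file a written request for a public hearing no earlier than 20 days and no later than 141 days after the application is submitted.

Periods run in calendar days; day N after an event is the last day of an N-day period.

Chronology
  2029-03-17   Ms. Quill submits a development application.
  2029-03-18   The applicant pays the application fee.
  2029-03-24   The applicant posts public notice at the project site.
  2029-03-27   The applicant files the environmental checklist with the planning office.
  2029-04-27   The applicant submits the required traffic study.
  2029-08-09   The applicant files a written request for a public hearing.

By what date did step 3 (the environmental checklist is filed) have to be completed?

2029-06-20

Step 3 runs from 2029-03-24, when on-site notice is posted. 88 days after 2029-03-24 is 2029-06-20.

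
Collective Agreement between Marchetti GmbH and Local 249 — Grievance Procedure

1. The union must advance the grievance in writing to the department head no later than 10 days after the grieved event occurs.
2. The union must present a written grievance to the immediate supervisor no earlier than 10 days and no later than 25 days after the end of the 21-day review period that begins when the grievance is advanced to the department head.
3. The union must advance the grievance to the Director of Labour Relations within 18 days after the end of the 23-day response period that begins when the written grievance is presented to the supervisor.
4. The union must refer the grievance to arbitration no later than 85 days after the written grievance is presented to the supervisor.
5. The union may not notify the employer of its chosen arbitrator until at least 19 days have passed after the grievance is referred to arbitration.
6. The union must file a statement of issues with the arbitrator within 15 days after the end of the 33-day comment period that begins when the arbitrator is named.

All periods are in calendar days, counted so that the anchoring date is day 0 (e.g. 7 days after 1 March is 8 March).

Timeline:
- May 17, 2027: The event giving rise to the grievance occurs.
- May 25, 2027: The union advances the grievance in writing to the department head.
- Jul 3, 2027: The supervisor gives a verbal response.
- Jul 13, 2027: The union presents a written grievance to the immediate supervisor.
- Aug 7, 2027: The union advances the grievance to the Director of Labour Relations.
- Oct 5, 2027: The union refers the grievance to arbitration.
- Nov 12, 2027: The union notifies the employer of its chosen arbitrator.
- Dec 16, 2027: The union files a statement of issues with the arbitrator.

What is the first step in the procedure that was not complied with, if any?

Step 1 — counting 10 days from May 17, 2027 (when the grieved event occurs) gives a deadline of May 27, 2027; completed May 25, 2027, before the deadline.
Step 2 — 10 and 25 days from Jun 15, 2027 (end of the 21-day review period, which began when the grievance is advanced to the department head on May 25, 2027) are Jun 25, 2027 and Jul 10, 2027 respectively; done Jul 13, 2027 — 3 days after the window closed.

Step 2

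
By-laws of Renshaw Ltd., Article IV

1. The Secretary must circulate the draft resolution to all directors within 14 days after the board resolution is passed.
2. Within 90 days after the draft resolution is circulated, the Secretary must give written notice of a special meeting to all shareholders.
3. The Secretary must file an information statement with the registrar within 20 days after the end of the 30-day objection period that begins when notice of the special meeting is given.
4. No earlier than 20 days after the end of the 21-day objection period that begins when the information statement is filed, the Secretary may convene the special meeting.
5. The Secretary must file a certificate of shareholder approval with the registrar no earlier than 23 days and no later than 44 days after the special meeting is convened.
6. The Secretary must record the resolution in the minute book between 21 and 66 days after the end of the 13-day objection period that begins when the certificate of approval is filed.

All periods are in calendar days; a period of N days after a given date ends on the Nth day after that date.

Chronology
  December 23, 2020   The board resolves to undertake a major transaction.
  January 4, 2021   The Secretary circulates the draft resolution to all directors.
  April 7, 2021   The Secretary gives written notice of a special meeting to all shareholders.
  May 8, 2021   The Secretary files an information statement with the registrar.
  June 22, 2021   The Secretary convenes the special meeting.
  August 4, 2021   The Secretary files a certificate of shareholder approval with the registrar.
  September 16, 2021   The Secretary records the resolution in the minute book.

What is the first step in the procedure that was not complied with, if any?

Step 1: 14 days after December 23, 2020 (when the board resolution is passed) is January 6, 2021; completed January 4, 2021, before the deadline.
Step 2: 90 days after January 4, 2021 (when the draft resolution is circulated) is April 4, 2021; not done until April 7, 2021, 3 days after the deadline.

Step 2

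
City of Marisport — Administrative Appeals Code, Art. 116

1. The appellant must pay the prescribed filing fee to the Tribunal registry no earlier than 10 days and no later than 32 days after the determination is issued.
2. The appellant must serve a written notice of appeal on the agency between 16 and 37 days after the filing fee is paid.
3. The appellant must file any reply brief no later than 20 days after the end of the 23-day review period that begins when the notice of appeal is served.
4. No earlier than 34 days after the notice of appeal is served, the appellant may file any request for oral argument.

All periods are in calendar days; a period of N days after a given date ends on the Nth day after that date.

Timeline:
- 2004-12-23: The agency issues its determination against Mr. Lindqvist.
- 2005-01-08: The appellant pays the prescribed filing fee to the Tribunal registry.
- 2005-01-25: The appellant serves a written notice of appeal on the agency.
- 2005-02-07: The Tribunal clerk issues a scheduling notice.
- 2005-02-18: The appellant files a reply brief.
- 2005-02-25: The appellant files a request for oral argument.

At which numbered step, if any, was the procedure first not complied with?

Step 4

(1) the permitted window runs from 2004-12-23 + 10 = 2005-01-02 to 2004-12-23 + 32 = 2005-01-24; 2005-01-08 falls inside that range.
(2) the permitted window runs from 2005-01-08 + 16 = 2005-01-24 to 2005-01-08 + 37 = 2005-02-14; 2005-01-25 falls inside that range.
(3) due by 2005-02-17 + 20 days = 2005-03-09; done 2005-02-18 — timely.
(4) permitted from 2005-01-25 + 34 days = 2005-02-28 onward; 2005-02-25 is 3 days before the earliest permitted date.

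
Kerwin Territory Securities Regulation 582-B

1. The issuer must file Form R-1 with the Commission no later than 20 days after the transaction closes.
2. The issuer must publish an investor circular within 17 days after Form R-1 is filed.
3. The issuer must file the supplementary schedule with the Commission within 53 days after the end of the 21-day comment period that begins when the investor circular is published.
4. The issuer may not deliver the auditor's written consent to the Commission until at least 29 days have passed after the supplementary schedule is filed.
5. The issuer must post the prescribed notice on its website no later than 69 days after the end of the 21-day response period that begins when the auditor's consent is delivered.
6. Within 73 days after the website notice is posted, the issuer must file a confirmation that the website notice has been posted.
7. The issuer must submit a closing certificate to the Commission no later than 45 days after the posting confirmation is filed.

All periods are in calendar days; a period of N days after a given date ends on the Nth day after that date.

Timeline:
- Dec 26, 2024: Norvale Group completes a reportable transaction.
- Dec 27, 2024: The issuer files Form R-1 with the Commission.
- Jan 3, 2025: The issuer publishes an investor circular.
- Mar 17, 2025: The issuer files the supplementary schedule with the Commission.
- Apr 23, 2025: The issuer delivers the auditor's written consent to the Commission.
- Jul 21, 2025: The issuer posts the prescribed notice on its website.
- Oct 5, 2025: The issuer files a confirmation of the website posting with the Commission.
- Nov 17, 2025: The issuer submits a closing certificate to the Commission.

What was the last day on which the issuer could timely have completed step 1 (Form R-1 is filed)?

Jan 15, 2025

Step 1 runs from Dec 26, 2024, when the transaction closes. 20 days after Dec 26, 2024 is Jan 15, 2025.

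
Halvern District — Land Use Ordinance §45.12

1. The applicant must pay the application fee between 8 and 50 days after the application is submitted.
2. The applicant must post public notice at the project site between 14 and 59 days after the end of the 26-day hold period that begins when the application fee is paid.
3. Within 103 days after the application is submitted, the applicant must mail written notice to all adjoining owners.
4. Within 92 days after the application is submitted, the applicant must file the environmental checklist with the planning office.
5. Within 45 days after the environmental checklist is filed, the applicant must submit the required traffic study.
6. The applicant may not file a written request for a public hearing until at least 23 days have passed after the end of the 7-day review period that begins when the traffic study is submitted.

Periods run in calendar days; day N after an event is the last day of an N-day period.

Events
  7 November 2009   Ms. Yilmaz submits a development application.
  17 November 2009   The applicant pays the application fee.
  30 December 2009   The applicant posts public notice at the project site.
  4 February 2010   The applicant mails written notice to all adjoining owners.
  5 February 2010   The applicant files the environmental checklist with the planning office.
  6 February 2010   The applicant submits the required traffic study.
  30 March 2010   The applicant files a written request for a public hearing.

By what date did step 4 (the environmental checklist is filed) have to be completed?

Step 4 runs from 7 November 2009, when the application is submitted. 92 days after 7 November 2009 is 7 February 2010.

7 February 2010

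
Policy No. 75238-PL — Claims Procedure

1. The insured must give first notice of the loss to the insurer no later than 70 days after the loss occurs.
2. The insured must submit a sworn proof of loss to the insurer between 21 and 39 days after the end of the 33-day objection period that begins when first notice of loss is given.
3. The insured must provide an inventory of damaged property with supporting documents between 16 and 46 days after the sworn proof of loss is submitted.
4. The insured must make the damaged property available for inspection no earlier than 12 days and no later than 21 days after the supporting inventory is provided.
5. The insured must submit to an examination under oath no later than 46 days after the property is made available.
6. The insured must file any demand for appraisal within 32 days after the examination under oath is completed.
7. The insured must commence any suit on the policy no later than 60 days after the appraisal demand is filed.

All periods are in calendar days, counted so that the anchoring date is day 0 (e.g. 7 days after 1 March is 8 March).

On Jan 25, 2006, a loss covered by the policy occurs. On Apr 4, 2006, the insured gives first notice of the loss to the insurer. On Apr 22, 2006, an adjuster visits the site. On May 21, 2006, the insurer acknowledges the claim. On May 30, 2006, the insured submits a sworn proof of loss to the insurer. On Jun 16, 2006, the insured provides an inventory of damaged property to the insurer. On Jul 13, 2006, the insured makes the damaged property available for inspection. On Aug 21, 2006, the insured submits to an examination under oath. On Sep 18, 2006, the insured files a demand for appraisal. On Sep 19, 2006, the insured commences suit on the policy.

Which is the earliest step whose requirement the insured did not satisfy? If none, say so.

Step 4

(1) due by Jan 25, 2006 + 70 days = Apr 5, 2006; done Apr 4, 2006 — timely.
(2) the permitted window runs from May 7, 2006 + 21 = May 28, 2006 to May 7, 2006 + 39 = Jun 15, 2006; done May 30, 2006 — within the window.
(3) the permitted window runs from May 30, 2006 + 16 = Jun 15, 2006 to May 30, 2006 + 46 = Jul 15, 2006; Jun 16, 2006 falls inside that range.
(4) the permitted window runs from Jun 16, 2006 + 12 = Jun 28, 2006 to Jun 16, 2006 + 21 = Jul 7, 2006; Jul 13, 2006 is 6 days past the end of the window.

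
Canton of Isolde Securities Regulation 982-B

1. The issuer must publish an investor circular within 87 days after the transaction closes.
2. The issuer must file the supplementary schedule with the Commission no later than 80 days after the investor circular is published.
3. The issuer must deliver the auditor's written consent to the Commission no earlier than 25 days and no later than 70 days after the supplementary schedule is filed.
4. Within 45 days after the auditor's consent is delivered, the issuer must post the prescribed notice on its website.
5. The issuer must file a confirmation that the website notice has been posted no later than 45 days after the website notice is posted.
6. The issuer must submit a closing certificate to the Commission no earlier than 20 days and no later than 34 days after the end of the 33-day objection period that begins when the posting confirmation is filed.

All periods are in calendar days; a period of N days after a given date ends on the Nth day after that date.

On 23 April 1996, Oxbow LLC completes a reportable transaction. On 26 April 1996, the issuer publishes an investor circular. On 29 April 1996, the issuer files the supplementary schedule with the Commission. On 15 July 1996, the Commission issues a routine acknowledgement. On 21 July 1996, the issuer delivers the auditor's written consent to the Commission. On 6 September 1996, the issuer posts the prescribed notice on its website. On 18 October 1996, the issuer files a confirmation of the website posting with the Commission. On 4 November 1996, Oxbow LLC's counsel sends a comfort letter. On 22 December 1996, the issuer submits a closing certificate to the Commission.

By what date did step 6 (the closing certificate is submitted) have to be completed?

The posting confirmation is filed on 18 October 1996; the 33-day objection period therefore ends 20 November 1996, and step 6 runs from that date. The window is 20–34 days after 20 November 1996; it closes on 24 December 1996.

24 December 1996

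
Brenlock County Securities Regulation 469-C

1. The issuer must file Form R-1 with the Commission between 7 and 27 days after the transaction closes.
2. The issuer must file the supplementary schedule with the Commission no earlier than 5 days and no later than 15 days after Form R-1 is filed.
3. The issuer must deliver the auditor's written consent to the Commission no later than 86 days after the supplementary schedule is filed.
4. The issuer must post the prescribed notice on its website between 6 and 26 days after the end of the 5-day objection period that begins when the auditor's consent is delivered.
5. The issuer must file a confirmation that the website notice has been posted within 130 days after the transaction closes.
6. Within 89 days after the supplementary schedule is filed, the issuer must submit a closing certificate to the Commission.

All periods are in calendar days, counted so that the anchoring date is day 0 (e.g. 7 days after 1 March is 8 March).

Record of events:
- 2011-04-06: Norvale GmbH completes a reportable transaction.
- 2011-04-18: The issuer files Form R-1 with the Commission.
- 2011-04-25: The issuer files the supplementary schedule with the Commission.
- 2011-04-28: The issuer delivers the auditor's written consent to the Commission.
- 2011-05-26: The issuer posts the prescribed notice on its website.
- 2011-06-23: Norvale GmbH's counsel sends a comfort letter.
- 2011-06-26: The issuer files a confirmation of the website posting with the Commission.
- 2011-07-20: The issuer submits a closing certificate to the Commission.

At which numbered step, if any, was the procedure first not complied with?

Step 1: the window is 7–27 days after 2011-04-06 (when the transaction closes), so 2011-04-13 through 2011-05-03; done 2011-04-18, which is between those dates.
Step 2: the window is 5–15 days after 2011-04-18 (when Form R-1 is filed), so 2011-04-23 through 2011-05-03; done 2011-04-25 — within the window.
Step 3: 86 days after 2011-04-25 (when the supplementary schedule is filed) is 2011-07-20; completed 2011-04-28, before the deadline.
Step 4: the window is 6–26 days after 2011-05-03 (end of the 5-day objection period, which began when the auditor's consent is delivered on 2011-04-28), so 2011-05-09 through 2011-05-29; 2011-05-26 falls inside that range.
Step 5: 130 days after 2011-04-06 (when the transaction closes) is 2011-08-14; completed 2011-06-26, before the deadline.
Step 6: 89 days after 2011-04-25 (when the supplementary schedule is filed) is 2011-07-23; completed 2011-07-20, before the deadline.

None — every step was satisfied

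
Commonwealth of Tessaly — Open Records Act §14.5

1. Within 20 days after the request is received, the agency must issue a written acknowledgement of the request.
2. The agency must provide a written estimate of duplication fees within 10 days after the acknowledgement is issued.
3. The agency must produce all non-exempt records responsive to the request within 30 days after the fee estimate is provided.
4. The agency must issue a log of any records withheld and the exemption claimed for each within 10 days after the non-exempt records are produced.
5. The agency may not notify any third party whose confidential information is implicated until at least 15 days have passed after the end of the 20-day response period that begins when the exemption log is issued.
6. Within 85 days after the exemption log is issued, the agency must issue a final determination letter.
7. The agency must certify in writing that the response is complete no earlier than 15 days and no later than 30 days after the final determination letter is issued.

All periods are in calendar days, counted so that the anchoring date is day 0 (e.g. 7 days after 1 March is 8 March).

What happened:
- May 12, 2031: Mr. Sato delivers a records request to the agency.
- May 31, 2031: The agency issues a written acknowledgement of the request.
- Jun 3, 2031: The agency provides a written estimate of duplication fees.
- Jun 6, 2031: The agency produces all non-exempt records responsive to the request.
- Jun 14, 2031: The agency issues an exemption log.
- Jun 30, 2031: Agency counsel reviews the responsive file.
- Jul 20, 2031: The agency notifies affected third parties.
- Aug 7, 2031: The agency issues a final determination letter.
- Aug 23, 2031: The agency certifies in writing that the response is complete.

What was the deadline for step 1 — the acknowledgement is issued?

Step 1 runs from May 12, 2031, when the request is received. 20 days after May 12, 2031 is Jun 1, 2031.

Jun 1, 2031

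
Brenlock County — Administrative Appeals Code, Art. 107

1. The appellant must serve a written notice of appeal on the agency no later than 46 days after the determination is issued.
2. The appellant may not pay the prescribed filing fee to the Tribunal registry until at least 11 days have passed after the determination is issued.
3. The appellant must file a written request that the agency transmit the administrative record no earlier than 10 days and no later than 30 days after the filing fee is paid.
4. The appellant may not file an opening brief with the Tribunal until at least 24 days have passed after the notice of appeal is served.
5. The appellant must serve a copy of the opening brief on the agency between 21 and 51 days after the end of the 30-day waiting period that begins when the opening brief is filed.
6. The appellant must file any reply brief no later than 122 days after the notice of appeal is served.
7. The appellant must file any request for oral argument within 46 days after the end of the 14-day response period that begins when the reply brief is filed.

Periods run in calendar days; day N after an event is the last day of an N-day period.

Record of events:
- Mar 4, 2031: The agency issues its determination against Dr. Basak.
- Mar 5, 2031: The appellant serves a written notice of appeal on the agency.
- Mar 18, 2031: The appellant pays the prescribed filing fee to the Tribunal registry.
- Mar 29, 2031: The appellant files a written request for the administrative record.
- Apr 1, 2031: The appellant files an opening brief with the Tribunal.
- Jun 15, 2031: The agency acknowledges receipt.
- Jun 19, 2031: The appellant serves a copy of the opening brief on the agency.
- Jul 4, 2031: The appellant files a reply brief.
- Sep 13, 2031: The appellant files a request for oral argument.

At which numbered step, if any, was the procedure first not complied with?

Step 1: 46 days after Mar 4, 2031 (when the determination is issued) is Apr 19, 2031; done Mar 5, 2031 — timely.
Step 2: the earliest permitted date is 11 days after Mar 4, 2031 (when the determination is issued), i.e. Mar 15, 2031; done Mar 18, 2031 — permitted.
Step 3: the window is 10–30 days after Mar 18, 2031 (when the filing fee is paid), so Mar 28, 2031 through Apr 17, 2031; done Mar 29, 2031 — within the window.
Step 4: the earliest permitted date is 24 days after Mar 5, 2031 (when the notice of appeal is served), i.e. Mar 29, 2031; done Apr 1, 2031, after the minimum wait.
Step 5: the window is 21–51 days after May 1, 2031 (end of the 30-day waiting period, which began when the opening brief is filed on Apr 1, 2031), so May 22, 2031 through Jun 21, 2031; done Jun 19, 2031 — within the window.
Step 6: 122 days after Mar 5, 2031 (when the notice of appeal is served) is Jul 5, 2031; done Jul 4, 2031 — timely.
Step 7: 46 days after Jul 18, 2031 (end of the 14-day response period, which began when the reply brief is filed on Jul 4, 2031) is Sep 2, 2031; done Sep 13, 2031 — 11 days late.
The procedure was therefore not followed at step 7.

Step 7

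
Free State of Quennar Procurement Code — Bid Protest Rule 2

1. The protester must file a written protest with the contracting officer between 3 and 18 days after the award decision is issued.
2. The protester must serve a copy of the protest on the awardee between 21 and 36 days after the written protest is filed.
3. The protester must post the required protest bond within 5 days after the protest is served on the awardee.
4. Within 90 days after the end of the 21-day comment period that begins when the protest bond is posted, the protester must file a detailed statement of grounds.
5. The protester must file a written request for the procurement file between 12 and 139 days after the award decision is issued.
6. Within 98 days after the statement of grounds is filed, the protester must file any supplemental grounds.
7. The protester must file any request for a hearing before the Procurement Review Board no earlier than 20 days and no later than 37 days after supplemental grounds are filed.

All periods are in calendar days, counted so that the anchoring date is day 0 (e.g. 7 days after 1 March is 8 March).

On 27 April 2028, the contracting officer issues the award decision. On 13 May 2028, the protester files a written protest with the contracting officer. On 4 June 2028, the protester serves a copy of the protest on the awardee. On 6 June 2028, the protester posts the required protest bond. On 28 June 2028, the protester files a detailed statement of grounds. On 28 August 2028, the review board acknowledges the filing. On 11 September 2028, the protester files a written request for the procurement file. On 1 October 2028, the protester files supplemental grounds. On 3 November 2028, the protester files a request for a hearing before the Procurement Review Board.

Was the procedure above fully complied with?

(1) the permitted window runs from 27 April 2028 + 3 = 30 April 2028 to 27 April 2028 + 18 = 15 May 2028; done 13 May 2028, which is between those dates.
(2) the permitted window runs from 13 May 2028 + 21 = 3 June 2028 to 13 May 2028 + 36 = 18 June 2028; 4 June 2028 falls inside that range.
(3) due by 4 June 2028 + 5 days = 9 June 2028; completed 6 June 2028, before the deadline.
(4) due by 27 June 2028 + 90 days = 25 September 2028; completed 28 June 2028, before the deadline.
(5) the permitted window runs from 27 April 2028 + 12 = 9 May 2028 to 27 April 2028 + 139 = 13 September 2028; done 11 September 2028, which is between those dates.
(6) due by 28 June 2028 + 98 days = 4 October 2028; done 1 October 2028 — timely.
(7) the permitted window runs from 1 October 2028 + 20 = 21 October 2028 to 1 October 2028 + 37 = 7 November 2028; done 3 November 2028, which is between those dates.

Yes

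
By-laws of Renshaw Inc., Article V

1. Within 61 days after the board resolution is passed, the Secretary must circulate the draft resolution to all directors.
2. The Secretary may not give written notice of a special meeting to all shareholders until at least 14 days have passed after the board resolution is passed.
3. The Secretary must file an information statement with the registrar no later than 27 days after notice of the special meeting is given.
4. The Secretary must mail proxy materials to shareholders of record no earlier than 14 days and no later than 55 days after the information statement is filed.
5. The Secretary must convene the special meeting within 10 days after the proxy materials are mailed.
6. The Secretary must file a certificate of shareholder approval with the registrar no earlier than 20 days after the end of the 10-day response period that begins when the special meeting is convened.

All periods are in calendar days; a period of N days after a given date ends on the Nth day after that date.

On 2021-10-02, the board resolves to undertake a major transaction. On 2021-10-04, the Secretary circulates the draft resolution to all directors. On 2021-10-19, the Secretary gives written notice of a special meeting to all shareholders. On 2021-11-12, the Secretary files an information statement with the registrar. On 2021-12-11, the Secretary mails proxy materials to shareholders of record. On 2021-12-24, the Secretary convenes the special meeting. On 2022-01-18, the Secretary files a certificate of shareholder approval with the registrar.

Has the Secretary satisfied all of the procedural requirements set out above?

No

(1) due by 2021-10-02 + 61 days = 2021-12-02; 2021-10-04 is within that limit.
(2) permitted from 2021-10-02 + 14 days = 2021-10-16 onward; done 2021-10-19 — permitted.
(3) due by 2021-10-19 + 27 days = 2021-11-15; completed 2021-11-12, before the deadline.
(4) the permitted window runs from 2021-11-12 + 14 = 2021-11-26 to 2021-11-12 + 55 = 2022-01-06; done 2021-12-11, which is between those dates.
(5) due by 2021-12-11 + 10 days = 2021-12-21; done 2021-12-24 — 3 days late.
No need to go further; step 5 was not satisfied.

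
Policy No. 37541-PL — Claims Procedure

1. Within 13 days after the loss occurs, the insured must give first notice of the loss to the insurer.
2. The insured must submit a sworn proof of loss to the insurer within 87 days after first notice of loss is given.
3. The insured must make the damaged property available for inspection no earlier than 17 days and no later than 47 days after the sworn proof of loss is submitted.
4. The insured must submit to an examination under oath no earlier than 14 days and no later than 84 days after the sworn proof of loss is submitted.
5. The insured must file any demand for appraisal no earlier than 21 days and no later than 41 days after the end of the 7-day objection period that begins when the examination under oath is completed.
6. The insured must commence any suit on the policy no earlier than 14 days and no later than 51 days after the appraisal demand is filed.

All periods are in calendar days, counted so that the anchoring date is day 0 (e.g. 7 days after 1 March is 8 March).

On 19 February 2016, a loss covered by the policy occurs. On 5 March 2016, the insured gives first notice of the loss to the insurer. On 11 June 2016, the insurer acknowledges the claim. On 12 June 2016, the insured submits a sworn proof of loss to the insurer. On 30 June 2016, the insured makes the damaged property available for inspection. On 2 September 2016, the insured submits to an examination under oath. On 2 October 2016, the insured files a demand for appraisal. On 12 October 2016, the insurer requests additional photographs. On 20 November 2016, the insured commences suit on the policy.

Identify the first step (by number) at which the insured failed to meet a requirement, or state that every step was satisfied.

Step 1

(1) due by 19 February 2016 + 13 days = 3 March 2016; 5 March 2016 misses that deadline by 2 days.
No need to go further; step 1 was not satisfied.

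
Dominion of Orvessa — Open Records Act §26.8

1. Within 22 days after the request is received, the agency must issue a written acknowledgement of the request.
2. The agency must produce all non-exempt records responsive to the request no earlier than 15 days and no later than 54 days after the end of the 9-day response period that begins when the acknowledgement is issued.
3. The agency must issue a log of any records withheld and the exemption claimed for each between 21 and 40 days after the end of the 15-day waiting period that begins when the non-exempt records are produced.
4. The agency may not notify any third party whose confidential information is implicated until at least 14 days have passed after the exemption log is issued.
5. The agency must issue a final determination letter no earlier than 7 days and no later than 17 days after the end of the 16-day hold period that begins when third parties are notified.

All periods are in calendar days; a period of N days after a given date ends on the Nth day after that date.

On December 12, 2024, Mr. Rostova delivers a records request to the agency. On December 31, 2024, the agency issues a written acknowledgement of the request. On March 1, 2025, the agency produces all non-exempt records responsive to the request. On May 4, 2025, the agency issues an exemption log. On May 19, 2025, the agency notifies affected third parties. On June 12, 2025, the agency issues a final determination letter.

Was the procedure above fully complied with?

Step 1 — counting 22 days from December 12, 2024 (when the request is received) gives a deadline of January 3, 2025; completed December 31, 2024, before the deadline.
Step 2 — 15 and 54 days from January 9, 2025 (end of the 9-day response period, which began when the acknowledgement is issued on December 31, 2024) are January 24, 2025 and March 4, 2025 respectively; done March 1, 2025, which is between those dates.
Step 3 — 21 and 40 days from March 16, 2025 (end of the 15-day waiting period, which began when the non-exempt records are produced on March 1, 2025) are April 6, 2025 and April 25, 2025 respectively; May 4, 2025 is 9 days past the end of the window.

No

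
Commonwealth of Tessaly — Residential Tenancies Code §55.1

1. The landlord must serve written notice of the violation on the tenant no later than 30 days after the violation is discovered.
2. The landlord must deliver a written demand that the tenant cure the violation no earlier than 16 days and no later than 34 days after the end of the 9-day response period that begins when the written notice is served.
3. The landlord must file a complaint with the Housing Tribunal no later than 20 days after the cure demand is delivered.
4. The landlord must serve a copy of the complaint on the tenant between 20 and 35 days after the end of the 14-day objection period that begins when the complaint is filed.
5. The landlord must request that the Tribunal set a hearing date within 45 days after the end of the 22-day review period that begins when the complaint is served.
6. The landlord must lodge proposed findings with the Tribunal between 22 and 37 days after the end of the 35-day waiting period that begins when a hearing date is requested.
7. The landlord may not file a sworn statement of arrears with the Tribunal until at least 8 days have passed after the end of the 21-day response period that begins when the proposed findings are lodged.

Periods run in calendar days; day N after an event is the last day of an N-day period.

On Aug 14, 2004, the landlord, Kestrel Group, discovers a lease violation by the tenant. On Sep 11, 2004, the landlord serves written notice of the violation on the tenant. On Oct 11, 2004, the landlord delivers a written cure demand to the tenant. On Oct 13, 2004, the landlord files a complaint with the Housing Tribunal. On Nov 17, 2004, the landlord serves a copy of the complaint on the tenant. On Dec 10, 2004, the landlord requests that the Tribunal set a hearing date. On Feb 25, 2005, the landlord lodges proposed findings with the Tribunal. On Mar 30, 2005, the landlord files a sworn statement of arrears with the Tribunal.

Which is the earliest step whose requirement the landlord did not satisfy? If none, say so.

Step 1: 30 days after Aug 14, 2004 (when the violation is discovered) is Sep 13, 2004; done Sep 11, 2004 — timely.
Step 2: the window is 16–34 days after Sep 20, 2004 (end of the 9-day response period, which began when the written notice is served on Sep 11, 2004), so Oct 6, 2004 through Oct 24, 2004; Oct 11, 2004 falls inside that range.
Step 3: 20 days after Oct 11, 2004 (when the cure demand is delivered) is Oct 31, 2004; done Oct 13, 2004 — timely.
Step 4: the window is 20–35 days after Oct 27, 2004 (end of the 14-day objection period, which began when the complaint is filed on Oct 13, 2004), so Nov 16, 2004 through Dec 1, 2004; done Nov 17, 2004, which is between those dates.
Step 5: 45 days after Dec 9, 2004 (end of the 22-day review period, which began when the complaint is served on Nov 17, 2004) is Jan 23, 2005; Dec 10, 2004 is within that limit.
Step 6: the window is 22–37 days after Jan 14, 2005 (end of the 35-day waiting period, which began when a hearing date is requested on Dec 10, 2004), so Feb 5, 2005 through Feb 20, 2005; done Feb 25, 2005 — 5 days after the window closed.

Step 6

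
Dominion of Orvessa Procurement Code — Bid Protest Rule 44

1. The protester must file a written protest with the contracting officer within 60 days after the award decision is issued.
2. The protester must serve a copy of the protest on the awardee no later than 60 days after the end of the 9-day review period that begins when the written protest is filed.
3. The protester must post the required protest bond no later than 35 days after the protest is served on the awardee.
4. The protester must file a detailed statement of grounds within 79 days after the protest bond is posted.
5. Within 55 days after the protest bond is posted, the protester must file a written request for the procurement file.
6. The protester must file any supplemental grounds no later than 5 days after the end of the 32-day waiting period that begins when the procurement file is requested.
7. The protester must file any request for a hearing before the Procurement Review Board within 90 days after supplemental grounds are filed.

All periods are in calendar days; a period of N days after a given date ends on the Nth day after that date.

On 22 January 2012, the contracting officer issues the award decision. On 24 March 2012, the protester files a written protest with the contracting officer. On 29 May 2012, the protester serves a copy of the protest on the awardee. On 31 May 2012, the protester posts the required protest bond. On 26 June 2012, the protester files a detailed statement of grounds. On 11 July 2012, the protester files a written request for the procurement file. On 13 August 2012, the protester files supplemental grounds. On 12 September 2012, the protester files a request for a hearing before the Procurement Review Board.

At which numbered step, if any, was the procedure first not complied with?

(1) due by 22 January 2012 + 60 days = 22 March 2012; done 24 March 2012 — 2 days late.
No need to go further; step 1 was not satisfied.

Step 1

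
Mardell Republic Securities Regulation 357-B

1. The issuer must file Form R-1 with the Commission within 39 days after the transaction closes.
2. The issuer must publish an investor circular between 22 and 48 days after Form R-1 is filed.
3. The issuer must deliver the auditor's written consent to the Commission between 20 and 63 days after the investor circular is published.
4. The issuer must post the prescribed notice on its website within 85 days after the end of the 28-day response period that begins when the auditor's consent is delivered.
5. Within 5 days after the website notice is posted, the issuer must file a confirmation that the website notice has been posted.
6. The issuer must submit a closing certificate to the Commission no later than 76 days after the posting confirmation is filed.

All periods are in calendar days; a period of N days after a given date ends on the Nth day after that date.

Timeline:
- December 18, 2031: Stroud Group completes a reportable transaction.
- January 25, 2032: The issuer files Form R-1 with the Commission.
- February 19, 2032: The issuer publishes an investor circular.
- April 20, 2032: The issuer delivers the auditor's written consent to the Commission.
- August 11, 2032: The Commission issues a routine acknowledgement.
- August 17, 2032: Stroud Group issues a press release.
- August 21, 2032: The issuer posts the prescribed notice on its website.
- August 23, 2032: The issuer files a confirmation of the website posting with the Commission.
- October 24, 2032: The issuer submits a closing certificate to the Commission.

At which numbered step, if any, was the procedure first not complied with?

(1) due by December 18, 2031 + 39 days = January 26, 2032; completed January 25, 2032, before the deadline.
(2) the permitted window runs from January 25, 2032 + 22 = February 16, 2032 to January 25, 2032 + 48 = March 13, 2032; done February 19, 2032 — within the window.
(3) the permitted window runs from February 19, 2032 + 20 = March 10, 2032 to February 19, 2032 + 63 = April 22, 2032; done April 20, 2032 — within the window.
(4) due by May 18, 2032 + 85 days = August 11, 2032; August 21, 2032 misses that deadline by 10 days.

Step 4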